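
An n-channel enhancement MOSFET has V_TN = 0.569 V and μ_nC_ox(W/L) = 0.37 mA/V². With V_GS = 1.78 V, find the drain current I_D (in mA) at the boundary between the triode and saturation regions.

At the boundary V_DS = V_ov = V_GS − V_TN = 1.78 − 0.569 = 1.21 V.
I_D = ½ k_n V_ov² = 0.5 × 0.37 × 1.21² = 0.271 mA.

I_D = 0.271 mA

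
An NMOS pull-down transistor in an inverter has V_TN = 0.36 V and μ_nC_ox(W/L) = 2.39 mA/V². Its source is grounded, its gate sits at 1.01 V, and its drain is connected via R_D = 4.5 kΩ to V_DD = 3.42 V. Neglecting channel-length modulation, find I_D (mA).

V_GS = V_G = 1.01 V, so V_ov = 1.01 − 0.36 = 0.65 V.
Assume saturation: I_D = ½ k_n V_ov² = 0.5 × 2.39 × 0.65² = 0.505 mA, giving V_DS = V_DD − I_D R_D = 3.42 − 0.505 × 4.5 = 1.15 V.
V_DS = 1.15 V ≥ V_ov = 0.65 V, confirming saturation.

I_D = 0.505 mA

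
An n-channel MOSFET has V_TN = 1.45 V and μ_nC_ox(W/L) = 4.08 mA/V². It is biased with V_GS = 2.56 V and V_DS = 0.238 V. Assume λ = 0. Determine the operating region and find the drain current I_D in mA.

Triode; I_D = 0.962 mA

V_ov = V_GS − V_TN = 2.56 − 1.45 = 1.11 V.
Since V_DS = 0.238 V < V_ov = 1.11 V, the device is in the triode region.
I_D = k_n [V_ov · V_DS − ½ V_DS²] = 4.08 × [1.11 × 0.238 − 0.5 × 0.238²] = 0.962 mA.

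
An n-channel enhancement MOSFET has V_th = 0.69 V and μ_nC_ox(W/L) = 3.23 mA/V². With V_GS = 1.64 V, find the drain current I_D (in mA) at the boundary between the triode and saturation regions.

I_D = 1.46 mA

At the boundary V_DS = V_ov = V_GS − V_th = 1.64 − 0.69 = 0.95 V.
I_D = ½ k_n V_ov² = 0.5 × 3.23 × 0.95² = 1.46 mA.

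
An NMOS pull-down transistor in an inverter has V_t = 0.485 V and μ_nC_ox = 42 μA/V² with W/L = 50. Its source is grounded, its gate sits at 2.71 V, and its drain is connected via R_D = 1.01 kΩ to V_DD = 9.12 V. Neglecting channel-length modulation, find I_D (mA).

I_D = 5.20 mA

V_GS = V_G = 2.71 V, so V_ov = 2.71 − 0.485 = 2.23 V.
k_n = μ_nC_ox · (W/L) = 2.1 mA/V².
Assume saturation: I_D = ½ k_n V_ov² = 0.5 × 2.1 × 2.23² = 5.2 mA, giving V_DS = V_DD − I_D R_D = 9.12 − 5.2 × 1.01 = 3.87 V.
V_DS = 3.87 V ≥ V_ov = 2.23 V, confirming saturation.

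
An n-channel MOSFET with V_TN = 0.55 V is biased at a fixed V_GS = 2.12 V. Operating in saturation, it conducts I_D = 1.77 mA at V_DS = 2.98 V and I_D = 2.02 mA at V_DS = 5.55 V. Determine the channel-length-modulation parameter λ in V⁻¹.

λ = 0.0657 V⁻¹

With V_GS fixed, I_D ∝ (1 + λ V_DS) in saturation, so I_D2/I_D1 = (1 + λ V_DS2)/(1 + λ V_DS1).
2.02/1.77 = 1.141 = (1 + 5.55 λ)/(1 + 2.98 λ).
Solving: λ (I_D1 V_DS2 − I_D2 V_DS1) = I_D2 − I_D1, so λ = (2.02 − 1.77) / (1.77 × 5.55 − 2.02 × 2.98) = 0.25 / 3.8 = 0.0657 V⁻¹.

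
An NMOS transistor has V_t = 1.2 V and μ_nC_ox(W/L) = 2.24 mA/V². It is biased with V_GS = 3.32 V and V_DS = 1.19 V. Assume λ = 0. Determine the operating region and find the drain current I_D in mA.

V_ov = V_GS − V_t = 3.32 − 1.2 = 2.12 V.
Since V_DS = 1.19 V < V_ov = 2.12 V, the device is in the triode region.
I_D = k_n [V_ov · V_DS − ½ V_DS²] = 2.24 × [2.12 × 1.19 − 0.5 × 1.19²] = 4.07 mA.

Triode; I_D = 4.07 mA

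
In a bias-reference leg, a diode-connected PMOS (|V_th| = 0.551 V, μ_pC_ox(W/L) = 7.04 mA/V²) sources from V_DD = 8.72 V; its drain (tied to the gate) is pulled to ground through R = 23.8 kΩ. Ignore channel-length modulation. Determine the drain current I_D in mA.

With gate tied to drain, V_SG = V_SD ≥ V_SG − |V_th|, so the device is in saturation.
KCL at the drain: ½ k_p (V_SG − |V_th|)² = (V_DD − V_SG)/R.
Let x = V_SG − 0.551. Then 83.8 x² + x − 8.169 = 0, giving x = 0.306 V (positive root), so V_SG = 0.857 V.
I_D = (V_DD − V_SG)/R = (8.72 − 0.857) / 23.8 = 0.33 mA.

I_D = 0.330 mA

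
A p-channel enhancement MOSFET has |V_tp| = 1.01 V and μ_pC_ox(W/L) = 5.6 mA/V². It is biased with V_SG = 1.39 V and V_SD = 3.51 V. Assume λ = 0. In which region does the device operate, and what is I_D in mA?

Saturation; I_D = 0.404 mA

V_ov = V_SG − |V_tp| = 1.39 − 1.01 = 0.38 V.
Since V_SD = 3.51 V ≥ V_ov = 0.38 V, the device is in saturation.
I_D = ½ k_p V_ov² = 0.5 × 5.6 × 0.38² = 0.404 mA.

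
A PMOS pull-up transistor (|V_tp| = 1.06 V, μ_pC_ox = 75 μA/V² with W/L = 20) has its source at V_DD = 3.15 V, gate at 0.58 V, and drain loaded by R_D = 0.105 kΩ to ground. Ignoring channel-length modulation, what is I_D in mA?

V_SG = V_DD − V_G = 3.15 − 0.58 = 2.57 V, so V_ov = 2.57 − 1.06 = 1.51 V.
k_p = μ_pC_ox · (W/L) = 1.5 mA/V².
Assume saturation: I_D = ½ k_p V_ov² = 0.5 × 1.5 × 1.51² = 1.71 mA, giving V_SD = V_DD − I_D R_D = 3.15 − 1.71 × 0.105 = 2.97 V.
V_SD = 2.97 V ≥ V_ov = 1.51 V, confirming saturation.

I_D = 1.71 mA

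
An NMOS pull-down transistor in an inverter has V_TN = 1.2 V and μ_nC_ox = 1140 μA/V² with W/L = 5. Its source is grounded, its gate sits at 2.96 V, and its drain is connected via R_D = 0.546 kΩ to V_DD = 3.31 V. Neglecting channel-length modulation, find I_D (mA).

I_D = 4.97 mA

V_GS = V_G = 2.96 V, so V_ov = 2.96 − 1.2 = 1.76 V.
k_n = μ_nC_ox · (W/L) = 5.7 mA/V².
Assume saturation: I_D = ½ k_n V_ov² = 0.5 × 5.7 × 1.76² = 8.83 mA, giving V_DS = V_DD − I_D R_D = 3.31 − 8.83 × 0.546 = -1.51 V.
But -1.51 V < V_ov = 1.76 V, so the device is actually in triode.
In triode I_D = k_n[V_ov V_DS − ½ V_DS²] and I_D = (V_DD − V_DS)/R_D. Equating: 1.56 V_DS² − 6.477 V_DS + 3.31 = 0, giving V_DS = 0.596 V (the root below V_ov).
I_D = (3.31 − 0.596) / 0.546 = 4.97 mA.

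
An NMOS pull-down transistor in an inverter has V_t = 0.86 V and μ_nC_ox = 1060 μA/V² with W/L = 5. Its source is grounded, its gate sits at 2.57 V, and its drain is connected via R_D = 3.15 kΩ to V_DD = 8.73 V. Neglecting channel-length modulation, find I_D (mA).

V_GS = V_G = 2.57 V, so V_ov = 2.57 − 0.86 = 1.71 V.
k_n = μ_nC_ox · (W/L) = 5.3 mA/V².
Assume saturation: I_D = ½ k_n V_ov² = 0.5 × 5.3 × 1.71² = 7.75 mA, giving V_DS = V_DD − I_D R_D = 8.73 − 7.75 × 3.15 = -15.7 V.
But -15.7 V < V_ov = 1.71 V, so the device is actually in triode.
In triode I_D = k_n[V_ov V_DS − ½ V_DS²] and I_D = (V_DD − V_DS)/R_D. Equating: 8.35 V_DS² − 29.55 V_DS + 8.73 = 0, giving V_DS = 0.325 V (the root below V_ov).
I_D = (8.73 − 0.325) / 3.15 = 2.67 mA.

I_D = 2.67 mA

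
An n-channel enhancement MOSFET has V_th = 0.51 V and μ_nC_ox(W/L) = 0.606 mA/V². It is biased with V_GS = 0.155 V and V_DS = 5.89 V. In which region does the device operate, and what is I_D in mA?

Cutoff; I_D = 0 mA

V_GS = 0.155 V < V_th = 0.51 V, so the transistor is in cutoff.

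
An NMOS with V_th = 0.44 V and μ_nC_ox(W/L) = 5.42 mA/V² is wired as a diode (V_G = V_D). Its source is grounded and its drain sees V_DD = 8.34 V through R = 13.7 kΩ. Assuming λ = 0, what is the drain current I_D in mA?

I_D = 0.544 mA

With gate tied to drain, V_GS = V_DS ≥ V_GS − V_th, so the device is in saturation.
KCL at the drain: ½ k_n (V_GS − V_th)² = (V_DD − V_GS)/R.
Let x = V_GS − 0.44. Then 37.1 x² + x − 7.9 = 0, giving x = 0.448 V (positive root), so V_GS = 0.888 V.
I_D = (V_DD − V_GS)/R = (8.34 − 0.888) / 13.7 = 0.544 mA.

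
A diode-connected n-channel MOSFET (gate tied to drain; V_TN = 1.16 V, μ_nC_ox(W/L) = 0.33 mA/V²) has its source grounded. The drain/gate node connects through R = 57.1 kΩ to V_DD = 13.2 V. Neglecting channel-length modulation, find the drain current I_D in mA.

I_D = 0.192 mA

With gate tied to drain, V_GS = V_DS ≥ V_GS − V_TN, so the device is in saturation.
KCL at the drain: ½ k_n (V_GS − V_TN)² = (V_DD − V_GS)/R.
Let x = V_GS − 1.16. Then 9.42 x² + x − 12.04 = 0, giving x = 1.08 V (positive root), so V_GS = 2.24 V.
I_D = (V_DD − V_GS)/R = (13.2 − 2.24) / 57.1 = 0.192 mA.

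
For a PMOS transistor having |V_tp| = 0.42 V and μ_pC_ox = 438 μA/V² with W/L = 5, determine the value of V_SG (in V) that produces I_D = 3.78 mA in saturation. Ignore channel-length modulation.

V_SG = 2.28 V

k_p = μ_pC_ox · (W/L) = 2.19 mA/V².
In saturation I_D = ½ k_p (V_SG − |V_tp|)², so V_SG − |V_tp| = √(2 I_D / k_p) = √(2 × 3.78 / 2.19) = 1.86 V.
V_SG = 0.42 + 1.86 = 2.28 V.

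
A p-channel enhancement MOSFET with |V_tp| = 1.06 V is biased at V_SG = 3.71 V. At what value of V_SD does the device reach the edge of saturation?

V_SD,sat = 2.65 V

The boundary between triode and saturation is V_SD = V_SG − |V_tp| = V_ov.
V_ov = 3.71 − 1.06 = 2.65 V.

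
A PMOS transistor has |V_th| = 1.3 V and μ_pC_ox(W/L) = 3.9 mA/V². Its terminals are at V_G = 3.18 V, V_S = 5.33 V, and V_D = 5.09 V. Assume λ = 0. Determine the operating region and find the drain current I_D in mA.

V_SG = V_S − V_G = 5.33 − 3.18 = 2.15 V; V_SD = V_S − V_D = 5.33 − 5.09 = 0.24 V.
V_ov = V_SG − |V_th| = 2.15 − 1.3 = 0.85 V.
Since V_SD = 0.24 V < V_ov = 0.85 V, the device is in the triode region.
I_D = k_p [V_ov · V_SD − ½ V_SD²] = 3.9 × [0.85 × 0.24 − 0.5 × 0.24²] = 0.683 mA.

Triode; I_D = 0.683 mA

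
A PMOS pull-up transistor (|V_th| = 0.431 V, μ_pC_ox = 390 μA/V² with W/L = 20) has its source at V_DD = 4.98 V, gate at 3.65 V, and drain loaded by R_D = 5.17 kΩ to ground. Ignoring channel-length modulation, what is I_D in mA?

V_SG = V_DD − V_G = 4.98 − 3.65 = 1.33 V, so V_ov = 1.33 − 0.431 = 0.899 V.
k_p = μ_pC_ox · (W/L) = 7.8 mA/V².
Assume saturation: I_D = ½ k_p V_ov² = 0.5 × 7.8 × 0.899² = 3.15 mA, giving V_SD = V_DD − I_D R_D = 4.98 − 3.15 × 5.17 = -11.3 V.
But -11.3 V < V_ov = 0.899 V, so the device is actually in triode.
In triode I_D = k_p[V_ov V_SD − ½ V_SD²] and I_D = (V_DD − V_SD)/R_D. Equating: 20.2 V_SD² − 37.25 V_SD + 4.98 = 0, giving V_SD = 0.145 V (the root below V_ov).
I_D = (4.98 − 0.145) / 5.17 = 0.935 mA.

I_D = 0.935 mA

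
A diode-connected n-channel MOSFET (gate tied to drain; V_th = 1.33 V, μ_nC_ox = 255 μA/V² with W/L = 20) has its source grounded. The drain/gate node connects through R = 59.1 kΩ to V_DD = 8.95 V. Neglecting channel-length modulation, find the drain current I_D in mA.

I_D = 0.125 mA

With gate tied to drain, V_GS = V_DS ≥ V_GS − V_th, so the device is in saturation.
k_n = μ_nC_ox · (W/L) = 5.1 mA/V².
KCL at the drain: ½ k_n (V_GS − V_th)² = (V_DD − V_GS)/R.
Let x = V_GS − 1.33. Then 151 x² + x − 7.62 = 0, giving x = 0.222 V (positive root), so V_GS = 1.55 V.
I_D = (V_DD − V_GS)/R = (8.95 − 1.55) / 59.1 = 0.125 mA.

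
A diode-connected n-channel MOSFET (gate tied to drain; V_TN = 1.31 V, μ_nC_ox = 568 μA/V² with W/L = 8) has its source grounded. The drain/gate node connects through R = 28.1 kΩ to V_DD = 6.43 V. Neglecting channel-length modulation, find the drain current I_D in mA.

With gate tied to drain, V_GS = V_DS ≥ V_GS − V_TN, so the device is in saturation.
k_n = μ_nC_ox · (W/L) = 4.544 mA/V².
KCL at the drain: ½ k_n (V_GS − V_TN)² = (V_DD − V_GS)/R.
Let x = V_GS − 1.31. Then 63.8 x² + x − 5.12 = 0, giving x = 0.275 V (positive root), so V_GS = 1.59 V.
I_D = (V_DD − V_GS)/R = (6.43 − 1.59) / 28.1 = 0.172 mA.

I_D = 0.172 mA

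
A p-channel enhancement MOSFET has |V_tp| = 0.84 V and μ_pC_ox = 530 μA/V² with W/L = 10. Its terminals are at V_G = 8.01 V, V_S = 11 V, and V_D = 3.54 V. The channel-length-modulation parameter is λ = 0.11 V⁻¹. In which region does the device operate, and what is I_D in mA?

Saturation; I_D = 22.3 mA

V_SG = V_S − V_G = 11 − 8.01 = 2.99 V; V_SD = V_S − V_D = 11 − 3.54 = 7.46 V.
k_p = μ_pC_ox · (W/L) = 5.3 mA/V².
V_ov = V_SG − |V_tp| = 2.99 − 0.84 = 2.15 V.
Since V_SD = 7.46 V ≥ V_ov = 2.15 V, the device is in saturation.
I_D = ½ k_p V_ov² (1 + λ V_SD) = 0.5 × 5.3 × 2.15² × (1 + 0.11 × 7.46) = 22.3 mA.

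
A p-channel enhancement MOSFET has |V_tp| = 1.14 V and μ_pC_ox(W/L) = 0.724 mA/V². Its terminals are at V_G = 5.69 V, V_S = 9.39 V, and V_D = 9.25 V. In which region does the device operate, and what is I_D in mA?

V_SG = V_S − V_G = 9.39 − 5.69 = 3.7 V; V_SD = V_S − V_D = 9.39 − 9.25 = 0.14 V.
V_ov = V_SG − |V_tp| = 3.7 − 1.14 = 2.56 V.
Since V_SD = 0.14 V < V_ov = 2.56 V, the device is in the triode region.
I_D = k_p [V_ov · V_SD − ½ V_SD²] = 0.724 × [2.56 × 0.14 − 0.5 × 0.14²] = 0.252 mA.

Triode; I_D = 0.252 mA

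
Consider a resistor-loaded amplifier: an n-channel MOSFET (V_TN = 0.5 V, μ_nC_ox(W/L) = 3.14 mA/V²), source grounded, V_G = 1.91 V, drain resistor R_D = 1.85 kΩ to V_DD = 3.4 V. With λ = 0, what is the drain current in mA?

V_GS = V_G = 1.91 V, so V_ov = 1.91 − 0.5 = 1.41 V.
Assume saturation: I_D = ½ k_n V_ov² = 0.5 × 3.14 × 1.41² = 3.12 mA, giving V_DS = V_DD − I_D R_D = 3.4 − 3.12 × 1.85 = -2.37 V.
But -2.37 V < V_ov = 1.41 V, so the device is actually in triode.
In triode I_D = k_n[V_ov V_DS − ½ V_DS²] and I_D = (V_DD − V_DS)/R_D. Equating: 2.9 V_DS² − 9.191 V_DS + 3.4 = 0, giving V_DS = 0.428 V (the root below V_ov).
I_D = (3.4 − 0.428) / 1.85 = 1.61 mA.

I_D = 1.61 mA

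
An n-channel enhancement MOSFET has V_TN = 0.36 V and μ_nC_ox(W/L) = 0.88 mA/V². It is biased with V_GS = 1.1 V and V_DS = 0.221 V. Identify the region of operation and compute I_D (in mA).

V_ov = V_GS − V_TN = 1.1 − 0.36 = 0.74 V.
Since V_DS = 0.221 V < V_ov = 0.74 V, the device is in the triode region.
I_D = k_n [V_ov · V_DS − ½ V_DS²] = 0.88 × [0.74 × 0.221 − 0.5 × 0.221²] = 0.122 mA.

Triode; I_D = 0.122 mA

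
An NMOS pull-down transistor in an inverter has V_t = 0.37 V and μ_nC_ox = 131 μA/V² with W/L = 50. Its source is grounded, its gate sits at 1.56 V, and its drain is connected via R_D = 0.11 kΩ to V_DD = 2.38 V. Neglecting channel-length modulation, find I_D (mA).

V_GS = V_G = 1.56 V, so V_ov = 1.56 − 0.37 = 1.19 V.
k_n = μ_nC_ox · (W/L) = 6.55 mA/V².
Assume saturation: I_D = ½ k_n V_ov² = 0.5 × 6.55 × 1.19² = 4.64 mA, giving V_DS = V_DD − I_D R_D = 2.38 − 4.64 × 0.11 = 1.87 V.
V_DS = 1.87 V ≥ V_ov = 1.19 V, confirming saturation.

I_D = 4.64 mA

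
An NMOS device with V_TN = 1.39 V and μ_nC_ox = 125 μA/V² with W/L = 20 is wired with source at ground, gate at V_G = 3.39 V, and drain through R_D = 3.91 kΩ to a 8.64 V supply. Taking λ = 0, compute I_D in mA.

I_D = 2.09 mA

V_GS = V_G = 3.39 V, so V_ov = 3.39 − 1.39 = 2 V.
k_n = μ_nC_ox · (W/L) = 2.5 mA/V².
Assume saturation: I_D = ½ k_n V_ov² = 0.5 × 2.5 × 2² = 5 mA, giving V_DS = V_DD − I_D R_D = 8.64 − 5 × 3.91 = -10.9 V.
But -10.9 V < V_ov = 2 V, so the device is actually in triode.
In triode I_D = k_n[V_ov V_DS − ½ V_DS²] and I_D = (V_DD − V_DS)/R_D. Equating: 4.89 V_DS² − 20.55 V_DS + 8.64 = 0, giving V_DS = 0.474 V (the root below V_ov).
I_D = (8.64 − 0.474) / 3.91 = 2.09 mA.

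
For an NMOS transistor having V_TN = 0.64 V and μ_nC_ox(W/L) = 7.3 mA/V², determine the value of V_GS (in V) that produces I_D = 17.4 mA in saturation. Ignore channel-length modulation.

V_GS = 2.82 V

In saturation I_D = ½ k_n (V_GS − V_TN)², so V_GS − V_TN = √(2 I_D / k_n) = √(2 × 17.4 / 7.3) = 2.18 V.
V_GS = 0.64 + 2.18 = 2.82 V.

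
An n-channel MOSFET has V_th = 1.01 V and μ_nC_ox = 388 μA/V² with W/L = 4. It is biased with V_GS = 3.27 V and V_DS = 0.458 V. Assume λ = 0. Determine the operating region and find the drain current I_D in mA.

k_n = μ_nC_ox · (W/L) = 1.552 mA/V².
V_ov = V_GS − V_th = 3.27 − 1.01 = 2.26 V.
Since V_DS = 0.458 V < V_ov = 2.26 V, the device is in the triode region.
I_D = k_n [V_ov · V_DS − ½ V_DS²] = 1.552 × [2.26 × 0.458 − 0.5 × 0.458²] = 1.44 mA.

Triode; I_D = 1.44 mA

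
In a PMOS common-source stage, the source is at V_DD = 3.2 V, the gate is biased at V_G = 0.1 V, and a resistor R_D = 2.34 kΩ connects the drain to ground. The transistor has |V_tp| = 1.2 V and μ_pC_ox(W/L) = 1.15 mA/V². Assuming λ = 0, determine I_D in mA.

V_SG = V_DD − V_G = 3.2 − 0.1 = 3.1 V, so V_ov = 3.1 − 1.2 = 1.9 V.
Assume saturation: I_D = ½ k_p V_ov² = 0.5 × 1.15 × 1.9² = 2.08 mA, giving V_SD = V_DD − I_D R_D = 3.2 − 2.08 × 2.34 = -1.66 V.
But -1.66 V < V_ov = 1.9 V, so the device is actually in triode.
In triode I_D = k_p[V_ov V_SD − ½ V_SD²] and I_D = (V_DD − V_SD)/R_D. Equating: 1.35 V_SD² − 6.113 V_SD + 3.2 = 0, giving V_SD = 0.604 V (the root below V_ov).
I_D = (3.2 − 0.604) / 2.34 = 1.11 mA.

I_D = 1.11 mA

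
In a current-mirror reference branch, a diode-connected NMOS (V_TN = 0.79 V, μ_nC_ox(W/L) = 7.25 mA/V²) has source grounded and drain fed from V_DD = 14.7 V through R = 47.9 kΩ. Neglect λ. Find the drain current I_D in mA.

I_D = 0.285 mA

With gate tied to drain, V_GS = V_DS ≥ V_GS − V_TN, so the device is in saturation.
KCL at the drain: ½ k_n (V_GS − V_TN)² = (V_DD − V_GS)/R.
Let x = V_GS − 0.79. Then 174 x² + x − 13.91 = 0, giving x = 0.28 V (positive root), so V_GS = 1.07 V.
I_D = (V_DD − V_GS)/R = (14.7 − 1.07) / 47.9 = 0.285 mA.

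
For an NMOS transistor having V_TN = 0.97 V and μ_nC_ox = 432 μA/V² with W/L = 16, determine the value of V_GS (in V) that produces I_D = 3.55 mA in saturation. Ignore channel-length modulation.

V_GS = 1.98 V

k_n = μ_nC_ox · (W/L) = 6.912 mA/V².
In saturation I_D = ½ k_n (V_GS − V_TN)², so V_GS − V_TN = √(2 I_D / k_n) = √(2 × 3.55 / 6.912) = 1.01 V.
V_GS = 0.97 + 1.01 = 1.98 V.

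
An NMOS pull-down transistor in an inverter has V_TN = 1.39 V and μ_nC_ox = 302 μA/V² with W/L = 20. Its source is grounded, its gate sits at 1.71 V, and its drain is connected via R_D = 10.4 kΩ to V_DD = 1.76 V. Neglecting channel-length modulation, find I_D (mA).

I_D = 0.160 mA

V_GS = V_G = 1.71 V, so V_ov = 1.71 − 1.39 = 0.32 V.
k_n = μ_nC_ox · (W/L) = 6.04 mA/V².
Assume saturation: I_D = ½ k_n V_ov² = 0.5 × 6.04 × 0.32² = 0.309 mA, giving V_DS = V_DD − I_D R_D = 1.76 − 0.309 × 10.4 = -1.46 V.
But -1.46 V < V_ov = 0.32 V, so the device is actually in triode.
In triode I_D = k_n[V_ov V_DS − ½ V_DS²] and I_D = (V_DD − V_DS)/R_D. Equating: 31.4 V_DS² − 21.1 V_DS + 1.76 = 0, giving V_DS = 0.0976 V (the root below V_ov).
I_D = (1.76 − 0.0976) / 10.4 = 0.16 mA.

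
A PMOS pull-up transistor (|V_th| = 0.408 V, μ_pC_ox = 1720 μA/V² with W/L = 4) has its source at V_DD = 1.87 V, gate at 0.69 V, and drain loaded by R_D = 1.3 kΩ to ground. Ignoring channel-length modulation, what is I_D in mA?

I_D = 1.22 mA

V_SG = V_DD − V_G = 1.87 − 0.69 = 1.18 V, so V_ov = 1.18 − 0.408 = 0.772 V.
k_p = μ_pC_ox · (W/L) = 6.88 mA/V².
Assume saturation: I_D = ½ k_p V_ov² = 0.5 × 6.88 × 0.772² = 2.05 mA, giving V_SD = V_DD − I_D R_D = 1.87 − 2.05 × 1.3 = -0.795 V.
But -0.795 V < V_ov = 0.772 V, so the device is actually in triode.
In triode I_D = k_p[V_ov V_SD − ½ V_SD²] and I_D = (V_DD − V_SD)/R_D. Equating: 4.47 V_SD² − 7.905 V_SD + 1.87 = 0, giving V_SD = 0.281 V (the root below V_ov).
I_D = (1.87 − 0.281) / 1.3 = 1.22 mA.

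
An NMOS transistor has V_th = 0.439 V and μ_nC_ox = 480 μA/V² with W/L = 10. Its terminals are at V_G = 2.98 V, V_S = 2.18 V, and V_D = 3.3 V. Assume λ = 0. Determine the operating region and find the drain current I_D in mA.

V_GS = V_G − V_S = 2.98 − 2.18 = 0.8 V; V_DS = V_D − V_S = 3.3 − 2.18 = 1.12 V.
k_n = μ_nC_ox · (W/L) = 4.8 mA/V².
V_ov = V_GS − V_th = 0.8 − 0.439 = 0.361 V.
Since V_DS = 1.12 V ≥ V_ov = 0.361 V, the device is in saturation.
I_D = ½ k_n V_ov² = 0.5 × 4.8 × 0.361² = 0.313 mA.

Saturation; I_D = 0.313 mA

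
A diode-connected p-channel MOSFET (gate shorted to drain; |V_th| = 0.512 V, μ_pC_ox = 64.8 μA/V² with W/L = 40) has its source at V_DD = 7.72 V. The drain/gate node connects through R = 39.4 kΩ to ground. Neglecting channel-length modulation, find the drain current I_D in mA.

I_D = 0.174 mA

With gate tied to drain, V_SG = V_SD ≥ V_SG − |V_th|, so the device is in saturation.
k_p = μ_pC_ox · (W/L) = 2.592 mA/V².
KCL at the drain: ½ k_p (V_SG − |V_th|)² = (V_DD − V_SG)/R.
Let x = V_SG − 0.512. Then 51.1 x² + x − 7.208 = 0, giving x = 0.366 V (positive root), so V_SG = 0.878 V.
I_D = (V_DD − V_SG)/R = (7.72 − 0.878) / 39.4 = 0.174 mA.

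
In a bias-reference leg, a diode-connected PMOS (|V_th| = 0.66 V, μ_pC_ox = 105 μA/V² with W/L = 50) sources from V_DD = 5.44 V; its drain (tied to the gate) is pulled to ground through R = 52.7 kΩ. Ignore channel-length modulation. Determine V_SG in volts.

With gate tied to drain, V_SG = V_SD ≥ V_SG − |V_th|, so the device is in saturation.
k_p = μ_pC_ox · (W/L) = 5.25 mA/V².
KCL at the drain: ½ k_p (V_SG − |V_th|)² = (V_DD − V_SG)/R.
Let x = V_SG − 0.66. Then 138 x² + x − 4.78 = 0, giving x = 0.182 V (positive root), so V_SG = 0.842 V.
I_D = (V_DD − V_SG)/R = (5.44 − 0.842) / 52.7 = 0.0872 mA.

V_SG = 0.842 V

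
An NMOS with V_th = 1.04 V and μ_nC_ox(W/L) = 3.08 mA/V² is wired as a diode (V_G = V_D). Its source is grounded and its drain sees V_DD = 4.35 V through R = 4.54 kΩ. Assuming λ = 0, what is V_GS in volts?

V_GS = 1.66 V

With gate tied to drain, V_GS = V_DS ≥ V_GS − V_th, so the device is in saturation.
KCL at the drain: ½ k_n (V_GS − V_th)² = (V_DD − V_GS)/R.
Let x = V_GS − 1.04. Then 6.99 x² + x − 3.31 = 0, giving x = 0.62 V (positive root), so V_GS = 1.66 V.
I_D = (V_DD − V_GS)/R = (4.35 − 1.66) / 4.54 = 0.592 mA.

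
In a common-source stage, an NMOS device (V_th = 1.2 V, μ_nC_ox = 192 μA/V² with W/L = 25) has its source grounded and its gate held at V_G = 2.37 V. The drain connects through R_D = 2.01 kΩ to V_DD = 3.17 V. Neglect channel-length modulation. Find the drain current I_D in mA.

V_GS = V_G = 2.37 V, so V_ov = 2.37 − 1.2 = 1.17 V.
k_n = μ_nC_ox · (W/L) = 4.8 mA/V².
Assume saturation: I_D = ½ k_n V_ov² = 0.5 × 4.8 × 1.17² = 3.29 mA, giving V_DS = V_DD − I_D R_D = 3.17 − 3.29 × 2.01 = -3.43 V.
But -3.43 V < V_ov = 1.17 V, so the device is actually in triode.
In triode I_D = k_n[V_ov V_DS − ½ V_DS²] and I_D = (V_DD − V_DS)/R_D. Equating: 4.82 V_DS² − 12.29 V_DS + 3.17 = 0, giving V_DS = 0.291 V (the root below V_ov).
I_D = (3.17 − 0.291) / 2.01 = 1.43 mA.

I_D = 1.43 mA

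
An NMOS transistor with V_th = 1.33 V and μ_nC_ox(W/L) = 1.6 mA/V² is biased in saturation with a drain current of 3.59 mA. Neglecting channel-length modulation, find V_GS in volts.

V_GS = 3.45 V

In saturation I_D = ½ k_n (V_GS − V_th)², so V_GS − V_th = √(2 I_D / k_n) = √(2 × 3.59 / 1.6) = 2.12 V.
V_GS = 1.33 + 2.12 = 3.45 V.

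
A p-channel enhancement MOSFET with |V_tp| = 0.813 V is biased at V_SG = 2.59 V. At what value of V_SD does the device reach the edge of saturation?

V_SD,sat = 1.78 V

The boundary between triode and saturation is V_SD = V_SG − |V_tp| = V_ov.
V_ov = 2.59 − 0.813 = 1.78 V.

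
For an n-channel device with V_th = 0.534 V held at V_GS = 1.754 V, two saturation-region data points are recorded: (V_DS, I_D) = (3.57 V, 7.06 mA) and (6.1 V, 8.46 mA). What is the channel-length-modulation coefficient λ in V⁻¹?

λ = 0.109 V⁻¹

With V_GS fixed, I_D ∝ (1 + λ V_DS) in saturation, so I_D2/I_D1 = (1 + λ V_DS2)/(1 + λ V_DS1).
8.46/7.06 = 1.198 = (1 + 6.1 λ)/(1 + 3.57 λ).
Solving: λ (I_D1 V_DS2 − I_D2 V_DS1) = I_D2 − I_D1, so λ = (8.46 − 7.06) / (7.06 × 6.1 − 8.46 × 3.57) = 1.4 / 12.9 = 0.109 V⁻¹.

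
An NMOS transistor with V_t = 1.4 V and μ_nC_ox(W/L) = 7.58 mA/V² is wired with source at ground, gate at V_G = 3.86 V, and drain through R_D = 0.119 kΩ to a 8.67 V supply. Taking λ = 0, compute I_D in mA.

V_GS = V_G = 3.86 V, so V_ov = 3.86 − 1.4 = 2.46 V.
Assume saturation: I_D = ½ k_n V_ov² = 0.5 × 7.58 × 2.46² = 22.9 mA, giving V_DS = V_DD − I_D R_D = 8.67 − 22.9 × 0.119 = 5.94 V.
V_DS = 5.94 V ≥ V_ov = 2.46 V, confirming saturation.

I_D = 22.9 mA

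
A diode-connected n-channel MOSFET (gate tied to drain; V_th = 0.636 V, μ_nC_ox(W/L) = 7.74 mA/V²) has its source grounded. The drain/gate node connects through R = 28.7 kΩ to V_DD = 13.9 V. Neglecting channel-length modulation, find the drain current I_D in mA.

I_D = 0.450 mA

With gate tied to drain, V_GS = V_DS ≥ V_GS − V_th, so the device is in saturation.
KCL at the drain: ½ k_n (V_GS − V_th)² = (V_DD − V_GS)/R.
Let x = V_GS − 0.636. Then 111 x² + x − 13.26 = 0, giving x = 0.341 V (positive root), so V_GS = 0.977 V.
I_D = (V_DD − V_GS)/R = (13.9 − 0.977) / 28.7 = 0.45 mA.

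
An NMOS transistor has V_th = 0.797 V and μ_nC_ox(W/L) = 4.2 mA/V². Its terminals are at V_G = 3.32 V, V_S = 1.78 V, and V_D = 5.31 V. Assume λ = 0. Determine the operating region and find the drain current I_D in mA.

V_GS = V_G − V_S = 3.32 − 1.78 = 1.54 V; V_DS = V_D − V_S = 5.31 − 1.78 = 3.53 V.
V_ov = V_GS − V_th = 1.54 − 0.797 = 0.743 V.
Since V_DS = 3.53 V ≥ V_ov = 0.743 V, the device is in saturation.
I_D = ½ k_n V_ov² = 0.5 × 4.2 × 0.743² = 1.16 mA.

Saturation; I_D = 1.16 mA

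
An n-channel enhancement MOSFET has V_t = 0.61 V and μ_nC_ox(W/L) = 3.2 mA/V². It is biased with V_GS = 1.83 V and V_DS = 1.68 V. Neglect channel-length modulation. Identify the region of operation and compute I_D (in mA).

Saturation; I_D = 2.38 mA

V_ov = V_GS − V_t = 1.83 − 0.61 = 1.22 V.
Since V_DS = 1.68 V ≥ V_ov = 1.22 V, the device is in saturation.
I_D = ½ k_n V_ov² = 0.5 × 3.2 × 1.22² = 2.38 mA.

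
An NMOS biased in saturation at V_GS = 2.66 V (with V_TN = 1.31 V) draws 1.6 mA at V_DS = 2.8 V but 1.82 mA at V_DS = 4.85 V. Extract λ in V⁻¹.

λ = 0.0826 V⁻¹

With V_GS fixed, I_D ∝ (1 + λ V_DS) in saturation, so I_D2/I_D1 = (1 + λ V_DS2)/(1 + λ V_DS1).
1.82/1.6 = 1.137 = (1 + 4.85 λ)/(1 + 2.8 λ).
Solving: λ (I_D1 V_DS2 − I_D2 V_DS1) = I_D2 − I_D1, so λ = (1.82 − 1.6) / (1.6 × 4.85 − 1.82 × 2.8) = 0.22 / 2.66 = 0.0826 V⁻¹.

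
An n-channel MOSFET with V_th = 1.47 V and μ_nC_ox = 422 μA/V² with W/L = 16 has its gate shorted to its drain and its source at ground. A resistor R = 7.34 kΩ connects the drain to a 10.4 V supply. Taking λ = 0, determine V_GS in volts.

V_GS = 2.05 V

With gate tied to drain, V_GS = V_DS ≥ V_GS − V_th, so the device is in saturation.
k_n = μ_nC_ox · (W/L) = 6.752 mA/V².
KCL at the drain: ½ k_n (V_GS − V_th)² = (V_DD − V_GS)/R.
Let x = V_GS − 1.47. Then 24.8 x² + x − 8.93 = 0, giving x = 0.58 V (positive root), so V_GS = 2.05 V.
I_D = (V_DD − V_GS)/R = (10.4 − 2.05) / 7.34 = 1.14 mA.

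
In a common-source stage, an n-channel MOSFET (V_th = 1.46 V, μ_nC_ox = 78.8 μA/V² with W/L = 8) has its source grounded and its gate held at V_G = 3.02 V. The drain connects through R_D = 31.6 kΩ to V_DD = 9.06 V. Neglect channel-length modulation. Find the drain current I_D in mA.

V_GS = V_G = 3.02 V, so V_ov = 3.02 − 1.46 = 1.56 V.
k_n = μ_nC_ox · (W/L) = 0.6304 mA/V².
Assume saturation: I_D = ½ k_n V_ov² = 0.5 × 0.6304 × 1.56² = 0.767 mA, giving V_DS = V_DD − I_D R_D = 9.06 − 0.767 × 31.6 = -15.2 V.
But -15.2 V < V_ov = 1.56 V, so the device is actually in triode.
In triode I_D = k_n[V_ov V_DS − ½ V_DS²] and I_D = (V_DD − V_DS)/R_D. Equating: 9.96 V_DS² − 32.08 V_DS + 9.06 = 0, giving V_DS = 0.313 V (the root below V_ov).
I_D = (9.06 − 0.313) / 31.6 = 0.277 mA.

I_D = 0.277 mA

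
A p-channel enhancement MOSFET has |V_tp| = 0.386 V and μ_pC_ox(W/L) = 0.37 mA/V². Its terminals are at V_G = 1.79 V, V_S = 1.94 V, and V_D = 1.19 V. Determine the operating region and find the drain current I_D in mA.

Cutoff; I_D = 0 mA

V_SG = V_S − V_G = 1.94 − 1.79 = 0.15 V; V_SD = V_S − V_D = 1.94 − 1.19 = 0.75 V.
V_SG = 0.15 V < |V_tp| = 0.386 V, so the transistor is in cutoff.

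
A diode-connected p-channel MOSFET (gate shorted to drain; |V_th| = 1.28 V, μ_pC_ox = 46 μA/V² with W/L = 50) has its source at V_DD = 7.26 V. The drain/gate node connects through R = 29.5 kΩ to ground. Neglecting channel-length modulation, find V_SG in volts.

With gate tied to drain, V_SG = V_SD ≥ V_SG − |V_th|, so the device is in saturation.
k_p = μ_pC_ox · (W/L) = 2.3 mA/V².
KCL at the drain: ½ k_p (V_SG − |V_th|)² = (V_DD − V_SG)/R.
Let x = V_SG − 1.28. Then 33.9 x² + x − 5.98 = 0, giving x = 0.405 V (positive root), so V_SG = 1.69 V.
I_D = (V_DD − V_SG)/R = (7.26 − 1.69) / 29.5 = 0.189 mA.

V_SG = 1.69 V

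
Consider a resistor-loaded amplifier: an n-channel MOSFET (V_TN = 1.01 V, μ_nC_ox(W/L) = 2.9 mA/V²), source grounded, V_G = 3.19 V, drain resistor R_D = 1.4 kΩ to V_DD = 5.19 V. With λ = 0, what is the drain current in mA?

V_GS = V_G = 3.19 V, so V_ov = 3.19 − 1.01 = 2.18 V.
Assume saturation: I_D = ½ k_n V_ov² = 0.5 × 2.9 × 2.18² = 6.89 mA, giving V_DS = V_DD − I_D R_D = 5.19 − 6.89 × 1.4 = -4.46 V.
But -4.46 V < V_ov = 2.18 V, so the device is actually in triode.
In triode I_D = k_n[V_ov V_DS − ½ V_DS²] and I_D = (V_DD − V_DS)/R_D. Equating: 2.03 V_DS² − 9.851 V_DS + 5.19 = 0, giving V_DS = 0.601 V (the root below V_ov).
I_D = (5.19 − 0.601) / 1.4 = 3.28 mA.

I_D = 3.28 mA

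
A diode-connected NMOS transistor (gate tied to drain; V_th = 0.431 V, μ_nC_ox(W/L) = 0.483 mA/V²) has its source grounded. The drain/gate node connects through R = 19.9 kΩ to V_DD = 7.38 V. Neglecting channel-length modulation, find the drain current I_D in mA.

With gate tied to drain, V_GS = V_DS ≥ V_GS − V_th, so the device is in saturation.
KCL at the drain: ½ k_n (V_GS − V_th)² = (V_DD − V_GS)/R.
Let x = V_GS − 0.431. Then 4.81 x² + x − 6.949 = 0, giving x = 1.1 V (positive root), so V_GS = 1.53 V.
I_D = (V_DD − V_GS)/R = (7.38 − 1.53) / 19.9 = 0.294 mA.

I_D = 0.294 mA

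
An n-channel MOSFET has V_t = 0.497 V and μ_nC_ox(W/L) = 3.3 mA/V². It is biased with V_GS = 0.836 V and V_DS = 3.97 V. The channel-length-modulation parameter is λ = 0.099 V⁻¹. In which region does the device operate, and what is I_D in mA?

V_ov = V_GS − V_t = 0.836 − 0.497 = 0.339 V.
Since V_DS = 3.97 V ≥ V_ov = 0.339 V, the device is in saturation.
I_D = ½ k_n V_ov² (1 + λ V_DS) = 0.5 × 3.3 × 0.339² × (1 + 0.099 × 3.97) = 0.264 mA.

Saturation; I_D = 0.264 mA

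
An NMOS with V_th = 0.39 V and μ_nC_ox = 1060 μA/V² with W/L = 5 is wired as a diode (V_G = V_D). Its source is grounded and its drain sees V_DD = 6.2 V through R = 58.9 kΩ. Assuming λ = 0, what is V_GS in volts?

With gate tied to drain, V_GS = V_DS ≥ V_GS − V_th, so the device is in saturation.
k_n = μ_nC_ox · (W/L) = 5.3 mA/V².
KCL at the drain: ½ k_n (V_GS − V_th)² = (V_DD − V_GS)/R.
Let x = V_GS − 0.39. Then 156 x² + x − 5.81 = 0, giving x = 0.19 V (positive root), so V_GS = 0.58 V.
I_D = (V_DD − V_GS)/R = (6.2 − 0.58) / 58.9 = 0.0954 mA.

V_GS = 0.580 V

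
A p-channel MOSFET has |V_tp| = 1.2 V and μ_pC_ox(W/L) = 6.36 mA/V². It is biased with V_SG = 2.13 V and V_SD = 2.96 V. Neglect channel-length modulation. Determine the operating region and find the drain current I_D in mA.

V_ov = V_SG − |V_tp| = 2.13 − 1.2 = 0.93 V.
Since V_SD = 2.96 V ≥ V_ov = 0.93 V, the device is in saturation.
I_D = ½ k_p V_ov² = 0.5 × 6.36 × 0.93² = 2.75 mA.

Saturation; I_D = 2.75 mA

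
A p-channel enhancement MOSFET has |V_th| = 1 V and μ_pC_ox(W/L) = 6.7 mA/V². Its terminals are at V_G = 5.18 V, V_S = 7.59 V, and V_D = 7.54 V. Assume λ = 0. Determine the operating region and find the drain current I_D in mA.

Triode; I_D = 0.464 mA

V_SG = V_S − V_G = 7.59 − 5.18 = 2.41 V; V_SD = V_S − V_D = 7.59 − 7.54 = 0.05 V.
V_ov = V_SG − |V_th| = 2.41 − 1 = 1.41 V.
Since V_SD = 0.05 V < V_ov = 1.41 V, the device is in the triode region.
I_D = k_p [V_ov · V_SD − ½ V_SD²] = 6.7 × [1.41 × 0.05 − 0.5 × 0.05²] = 0.464 mA.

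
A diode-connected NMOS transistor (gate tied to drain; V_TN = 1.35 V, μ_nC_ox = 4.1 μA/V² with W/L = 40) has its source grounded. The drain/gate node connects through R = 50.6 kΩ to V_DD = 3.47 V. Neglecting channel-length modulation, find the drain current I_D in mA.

With gate tied to drain, V_GS = V_DS ≥ V_GS − V_TN, so the device is in saturation.
k_n = μ_nC_ox · (W/L) = 0.164 mA/V².
KCL at the drain: ½ k_n (V_GS − V_TN)² = (V_DD − V_GS)/R.
Let x = V_GS − 1.35. Then 4.15 x² + x − 2.12 = 0, giving x = 0.604 V (positive root), so V_GS = 1.95 V.
I_D = (V_DD − V_GS)/R = (3.47 − 1.95) / 50.6 = 0.03 mA.

I_D = 0.0300 mA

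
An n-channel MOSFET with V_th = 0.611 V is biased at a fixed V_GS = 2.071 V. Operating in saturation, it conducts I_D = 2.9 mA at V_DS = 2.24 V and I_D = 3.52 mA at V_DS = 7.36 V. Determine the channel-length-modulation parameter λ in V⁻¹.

λ = 0.0461 V⁻¹

With V_GS fixed, I_D ∝ (1 + λ V_DS) in saturation, so I_D2/I_D1 = (1 + λ V_DS2)/(1 + λ V_DS1).
3.52/2.9 = 1.214 = (1 + 7.36 λ)/(1 + 2.24 λ).
Solving: λ (I_D1 V_DS2 − I_D2 V_DS1) = I_D2 − I_D1, so λ = (3.52 − 2.9) / (2.9 × 7.36 − 3.52 × 2.24) = 0.62 / 13.5 = 0.0461 V⁻¹.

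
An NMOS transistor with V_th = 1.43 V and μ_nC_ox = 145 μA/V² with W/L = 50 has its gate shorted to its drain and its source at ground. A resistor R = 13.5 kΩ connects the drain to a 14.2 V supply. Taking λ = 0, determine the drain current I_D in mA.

I_D = 0.909 mA

With gate tied to drain, V_GS = V_DS ≥ V_GS − V_th, so the device is in saturation.
k_n = μ_nC_ox · (W/L) = 7.25 mA/V².
KCL at the drain: ½ k_n (V_GS − V_th)² = (V_DD − V_GS)/R.
Let x = V_GS − 1.43. Then 48.9 x² + x − 12.77 = 0, giving x = 0.501 V (positive root), so V_GS = 1.93 V.
I_D = (V_DD − V_GS)/R = (14.2 − 1.93) / 13.5 = 0.909 mA.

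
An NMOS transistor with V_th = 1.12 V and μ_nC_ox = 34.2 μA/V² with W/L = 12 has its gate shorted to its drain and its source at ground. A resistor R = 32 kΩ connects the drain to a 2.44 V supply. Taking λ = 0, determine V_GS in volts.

With gate tied to drain, V_GS = V_DS ≥ V_GS − V_th, so the device is in saturation.
k_n = μ_nC_ox · (W/L) = 0.4104 mA/V².
KCL at the drain: ½ k_n (V_GS − V_th)² = (V_DD − V_GS)/R.
Let x = V_GS − 1.12. Then 6.57 x² + x − 1.32 = 0, giving x = 0.379 V (positive root), so V_GS = 1.5 V.
I_D = (V_DD − V_GS)/R = (2.44 − 1.5) / 32 = 0.0294 mA.

V_GS = 1.50 V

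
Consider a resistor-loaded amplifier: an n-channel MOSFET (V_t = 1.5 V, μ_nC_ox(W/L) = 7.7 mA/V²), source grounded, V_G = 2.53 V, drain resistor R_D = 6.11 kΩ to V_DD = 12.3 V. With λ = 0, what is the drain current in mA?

V_GS = V_G = 2.53 V, so V_ov = 2.53 − 1.5 = 1.03 V.
Assume saturation: I_D = ½ k_n V_ov² = 0.5 × 7.7 × 1.03² = 4.08 mA, giving V_DS = V_DD − I_D R_D = 12.3 − 4.08 × 6.11 = -12.7 V.
But -12.7 V < V_ov = 1.03 V, so the device is actually in triode.
In triode I_D = k_n[V_ov V_DS − ½ V_DS²] and I_D = (V_DD − V_DS)/R_D. Equating: 23.5 V_DS² − 49.46 V_DS + 12.3 = 0, giving V_DS = 0.288 V (the root below V_ov).
I_D = (12.3 − 0.288) / 6.11 = 1.97 mA.

I_D = 1.97 mA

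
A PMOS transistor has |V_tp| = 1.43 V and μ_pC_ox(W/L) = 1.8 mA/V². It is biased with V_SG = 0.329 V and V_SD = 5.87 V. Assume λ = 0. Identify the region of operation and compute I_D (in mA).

Cutoff; I_D = 0 mA

V_SG = 0.329 V < |V_tp| = 1.43 V, so the transistor is in cutoff.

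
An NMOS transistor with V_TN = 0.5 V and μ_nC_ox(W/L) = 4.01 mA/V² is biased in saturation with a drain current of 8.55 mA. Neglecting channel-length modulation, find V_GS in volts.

V_GS = 2.57 V

In saturation I_D = ½ k_n (V_GS − V_TN)², so V_GS − V_TN = √(2 I_D / k_n) = √(2 × 8.55 / 4.01) = 2.07 V.
V_GS = 0.5 + 2.07 = 2.57 V.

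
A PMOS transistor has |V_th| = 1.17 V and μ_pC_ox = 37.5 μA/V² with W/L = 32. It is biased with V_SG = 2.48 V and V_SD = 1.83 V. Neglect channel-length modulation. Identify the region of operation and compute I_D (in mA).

k_p = μ_pC_ox · (W/L) = 1.2 mA/V².
V_ov = V_SG − |V_th| = 2.48 − 1.17 = 1.31 V.
Since V_SD = 1.83 V ≥ V_ov = 1.31 V, the device is in saturation.
I_D = ½ k_p V_ov² = 0.5 × 1.2 × 1.31² = 1.03 mA.

Saturation; I_D = 1.03 mA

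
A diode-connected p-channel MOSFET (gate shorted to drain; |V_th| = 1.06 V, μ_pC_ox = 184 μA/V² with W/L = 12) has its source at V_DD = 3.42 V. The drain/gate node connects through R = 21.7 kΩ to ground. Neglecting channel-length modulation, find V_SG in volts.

With gate tied to drain, V_SG = V_SD ≥ V_SG − |V_th|, so the device is in saturation.
k_p = μ_pC_ox · (W/L) = 2.208 mA/V².
KCL at the drain: ½ k_p (V_SG − |V_th|)² = (V_DD − V_SG)/R.
Let x = V_SG − 1.06. Then 24 x² + x − 2.36 = 0, giving x = 0.294 V (positive root), so V_SG = 1.35 V.
I_D = (V_DD − V_SG)/R = (3.42 − 1.35) / 21.7 = 0.0952 mA.

V_SG = 1.35 V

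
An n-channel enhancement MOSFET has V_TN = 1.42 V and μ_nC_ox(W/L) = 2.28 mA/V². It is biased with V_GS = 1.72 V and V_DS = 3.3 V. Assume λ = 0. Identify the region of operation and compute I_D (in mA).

Saturation; I_D = 0.103 mA

V_ov = V_GS − V_TN = 1.72 − 1.42 = 0.3 V.
Since V_DS = 3.3 V ≥ V_ov = 0.3 V, the device is in saturation.
I_D = ½ k_n V_ov² = 0.5 × 2.28 × 0.3² = 0.103 mA.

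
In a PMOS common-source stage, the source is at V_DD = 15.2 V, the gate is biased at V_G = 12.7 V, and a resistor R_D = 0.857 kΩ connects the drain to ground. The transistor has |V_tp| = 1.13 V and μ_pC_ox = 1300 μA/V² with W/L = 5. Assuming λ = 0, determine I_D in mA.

I_D = 6.10 mA

V_SG = V_DD − V_G = 15.2 − 12.7 = 2.5 V, so V_ov = 2.5 − 1.13 = 1.37 V.
k_p = μ_pC_ox · (W/L) = 6.5 mA/V².
Assume saturation: I_D = ½ k_p V_ov² = 0.5 × 6.5 × 1.37² = 6.1 mA, giving V_SD = V_DD − I_D R_D = 15.2 − 6.1 × 0.857 = 9.97 V.
V_SD = 9.97 V ≥ V_ov = 1.37 V, confirming saturation.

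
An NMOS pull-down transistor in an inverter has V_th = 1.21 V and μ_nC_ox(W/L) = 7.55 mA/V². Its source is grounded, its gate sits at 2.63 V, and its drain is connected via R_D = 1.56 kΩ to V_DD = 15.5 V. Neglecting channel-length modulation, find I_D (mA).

V_GS = V_G = 2.63 V, so V_ov = 2.63 − 1.21 = 1.42 V.
Assume saturation: I_D = ½ k_n V_ov² = 0.5 × 7.55 × 1.42² = 7.61 mA, giving V_DS = V_DD − I_D R_D = 15.5 − 7.61 × 1.56 = 3.63 V.
V_DS = 3.63 V ≥ V_ov = 1.42 V, confirming saturation.

I_D = 7.61 mA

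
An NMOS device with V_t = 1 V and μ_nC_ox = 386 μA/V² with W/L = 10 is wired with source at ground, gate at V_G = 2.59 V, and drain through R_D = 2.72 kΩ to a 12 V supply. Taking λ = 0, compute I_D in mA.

V_GS = V_G = 2.59 V, so V_ov = 2.59 − 1 = 1.59 V.
k_n = μ_nC_ox · (W/L) = 3.86 mA/V².
Assume saturation: I_D = ½ k_n V_ov² = 0.5 × 3.86 × 1.59² = 4.88 mA, giving V_DS = V_DD − I_D R_D = 12 − 4.88 × 2.72 = -1.27 V.
But -1.27 V < V_ov = 1.59 V, so the device is actually in triode.
In triode I_D = k_n[V_ov V_DS − ½ V_DS²] and I_D = (V_DD − V_DS)/R_D. Equating: 5.25 V_DS² − 17.69 V_DS + 12 = 0, giving V_DS = 0.941 V (the root below V_ov).
I_D = (12 − 0.941) / 2.72 = 4.07 mA.

I_D = 4.07 mA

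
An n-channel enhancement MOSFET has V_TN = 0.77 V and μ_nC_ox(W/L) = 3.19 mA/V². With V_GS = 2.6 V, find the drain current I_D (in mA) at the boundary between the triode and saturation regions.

I_D = 5.34 mA

At the boundary V_DS = V_ov = V_GS − V_TN = 2.6 − 0.77 = 1.83 V.
I_D = ½ k_n V_ov² = 0.5 × 3.19 × 1.83² = 5.34 mA.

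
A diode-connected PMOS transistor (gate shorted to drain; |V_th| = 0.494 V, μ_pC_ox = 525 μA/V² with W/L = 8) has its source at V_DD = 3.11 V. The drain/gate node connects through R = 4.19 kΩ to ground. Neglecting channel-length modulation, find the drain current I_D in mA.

With gate tied to drain, V_SG = V_SD ≥ V_SG − |V_th|, so the device is in saturation.
k_p = μ_pC_ox · (W/L) = 4.2 mA/V².
KCL at the drain: ½ k_p (V_SG − |V_th|)² = (V_DD − V_SG)/R.
Let x = V_SG − 0.494. Then 8.8 x² + x − 2.616 = 0, giving x = 0.491 V (positive root), so V_SG = 0.985 V.
I_D = (V_DD − V_SG)/R = (3.11 − 0.985) / 4.19 = 0.507 mA.

I_D = 0.507 mA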